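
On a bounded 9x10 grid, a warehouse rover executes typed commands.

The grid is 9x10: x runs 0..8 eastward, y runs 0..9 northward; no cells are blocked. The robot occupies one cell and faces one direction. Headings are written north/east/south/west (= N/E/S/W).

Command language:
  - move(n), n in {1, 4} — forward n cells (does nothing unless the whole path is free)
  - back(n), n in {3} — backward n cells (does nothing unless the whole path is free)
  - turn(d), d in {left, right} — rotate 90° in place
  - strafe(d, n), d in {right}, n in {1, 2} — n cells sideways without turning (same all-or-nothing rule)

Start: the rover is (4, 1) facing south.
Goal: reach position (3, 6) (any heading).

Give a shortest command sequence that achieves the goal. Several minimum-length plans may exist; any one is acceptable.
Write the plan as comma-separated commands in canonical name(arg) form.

start: (4, 1) facing south
step 1 (strafe(right, 1)): (3, 1) facing south
step 2 (move(1)): (3, 0) facing south
step 3 (back(3)): (3, 3) facing south
step 4 (back(3)): (3, 6) facing south
minimal: 4 command(s), checked below 4.

strafe(right, 1), move(1), back(3), back(3)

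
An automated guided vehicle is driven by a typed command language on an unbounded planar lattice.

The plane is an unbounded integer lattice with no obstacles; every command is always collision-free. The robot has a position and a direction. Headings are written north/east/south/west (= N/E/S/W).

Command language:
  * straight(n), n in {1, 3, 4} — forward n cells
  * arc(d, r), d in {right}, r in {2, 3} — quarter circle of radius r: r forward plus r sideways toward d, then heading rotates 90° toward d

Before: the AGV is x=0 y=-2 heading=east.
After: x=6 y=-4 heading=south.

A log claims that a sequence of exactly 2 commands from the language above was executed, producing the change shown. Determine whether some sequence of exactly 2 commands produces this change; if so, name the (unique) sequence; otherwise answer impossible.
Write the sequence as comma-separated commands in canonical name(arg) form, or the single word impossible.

key: order matters: swapping straight(4) and arc(right, 2) lands elsewhere
start: x=0 y=-2 heading=east
1. straight(4) → x=4 y=-2 heading=east
2. arc(right, 2) → x=6 y=-4 heading=south
all 25 alternatives checked — unique.

straight(4), arc(right, 2)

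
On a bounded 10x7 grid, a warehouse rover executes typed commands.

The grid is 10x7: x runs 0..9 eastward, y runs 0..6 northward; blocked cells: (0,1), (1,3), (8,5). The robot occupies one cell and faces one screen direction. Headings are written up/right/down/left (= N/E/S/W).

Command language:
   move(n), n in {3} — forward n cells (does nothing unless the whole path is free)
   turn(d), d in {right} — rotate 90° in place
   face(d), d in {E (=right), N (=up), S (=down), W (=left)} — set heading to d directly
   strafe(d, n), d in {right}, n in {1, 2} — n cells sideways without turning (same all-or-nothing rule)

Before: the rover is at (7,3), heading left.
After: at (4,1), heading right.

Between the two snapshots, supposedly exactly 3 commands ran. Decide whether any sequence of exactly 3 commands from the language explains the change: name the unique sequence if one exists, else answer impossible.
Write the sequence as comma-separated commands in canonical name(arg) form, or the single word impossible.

key: running strafe(right, 2) before move(3) would end elsewhere — order is forced
start: at (7,3), heading left
1. move(3) → at (4,3), heading left
2. face(E) → at (4,3), heading right
3. strafe(right, 2) → at (4,1), heading right
no other 3-command option fits: unique.

move(3), face(E), strafe(right, 2)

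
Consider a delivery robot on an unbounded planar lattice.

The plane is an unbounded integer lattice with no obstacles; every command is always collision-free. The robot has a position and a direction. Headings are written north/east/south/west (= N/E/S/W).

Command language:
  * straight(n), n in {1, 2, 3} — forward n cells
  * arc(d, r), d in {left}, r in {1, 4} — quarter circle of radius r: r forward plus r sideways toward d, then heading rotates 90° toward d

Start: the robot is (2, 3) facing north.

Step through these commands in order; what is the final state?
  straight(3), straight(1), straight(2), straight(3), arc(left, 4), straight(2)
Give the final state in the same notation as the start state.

t0: (2, 3) facing north
t=1 straight(3) ⇒ (2, 6) facing north
t=2 straight(1) ⇒ (2, 7) facing north
t=3 straight(2) ⇒ (2, 9) facing north
t=4 straight(3) ⇒ (2, 12) facing north
t=5 arc(left, 4) ⇒ (-2, 16) facing west
t=6 straight(2) ⇒ (-4, 16) facing west

(-4, 16) facing west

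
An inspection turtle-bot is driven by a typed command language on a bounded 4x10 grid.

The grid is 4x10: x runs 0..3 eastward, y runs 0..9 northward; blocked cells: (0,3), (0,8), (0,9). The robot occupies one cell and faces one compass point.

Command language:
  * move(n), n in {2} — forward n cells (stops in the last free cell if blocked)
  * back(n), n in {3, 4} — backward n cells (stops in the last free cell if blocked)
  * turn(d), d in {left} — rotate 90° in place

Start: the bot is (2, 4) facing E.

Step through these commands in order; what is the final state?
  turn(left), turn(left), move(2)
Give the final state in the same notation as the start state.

start: (2, 4) facing E
[1] after turn(left): (2, 4) facing N
[2] after turn(left): (2, 4) facing W
[3] after move(2): (0, 4) facing W

(0, 4) facing W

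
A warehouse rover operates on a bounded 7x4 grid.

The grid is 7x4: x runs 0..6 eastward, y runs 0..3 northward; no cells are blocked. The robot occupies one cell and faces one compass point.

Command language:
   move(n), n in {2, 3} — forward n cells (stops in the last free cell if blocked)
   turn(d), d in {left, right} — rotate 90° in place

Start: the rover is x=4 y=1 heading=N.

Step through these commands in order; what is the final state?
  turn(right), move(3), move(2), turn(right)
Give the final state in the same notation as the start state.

t0: x=4 y=1 heading=N
t=1 turn(right) ⇒ x=4 y=1 heading=E
t=2 move(3) ⇒ x=6 y=1 heading=E
t=3 move(2) ⇒ x=6 y=1 heading=E
t=4 turn(right) ⇒ x=6 y=1 heading=S

x=6 y=1 heading=S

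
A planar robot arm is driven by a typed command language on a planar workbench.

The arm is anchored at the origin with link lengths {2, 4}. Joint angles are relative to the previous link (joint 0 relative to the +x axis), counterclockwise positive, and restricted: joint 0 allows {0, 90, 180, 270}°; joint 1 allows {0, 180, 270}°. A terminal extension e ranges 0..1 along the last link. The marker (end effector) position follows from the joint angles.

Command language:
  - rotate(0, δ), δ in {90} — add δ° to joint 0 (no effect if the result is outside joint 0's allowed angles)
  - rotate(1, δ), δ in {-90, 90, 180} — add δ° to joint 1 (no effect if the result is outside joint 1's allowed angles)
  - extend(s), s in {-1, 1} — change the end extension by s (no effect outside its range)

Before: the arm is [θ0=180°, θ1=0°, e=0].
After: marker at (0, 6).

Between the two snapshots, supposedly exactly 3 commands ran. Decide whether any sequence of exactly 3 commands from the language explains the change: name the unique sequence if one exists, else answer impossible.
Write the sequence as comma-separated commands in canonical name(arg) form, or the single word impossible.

from: [θ0=180°, θ1=0°, e=0]
t=1 rotate(0, 90) ⇒ [θ0=270°, θ1=0°, e=0]
t=2 rotate(0, 90) ⇒ [θ0=0°, θ1=0°, e=0]
t=3 rotate(0, 90) ⇒ [θ0=90°, θ1=0°, e=0]
no rival 3-sequence matches.

rotate(0, 90), rotate(0, 90), rotate(0, 90)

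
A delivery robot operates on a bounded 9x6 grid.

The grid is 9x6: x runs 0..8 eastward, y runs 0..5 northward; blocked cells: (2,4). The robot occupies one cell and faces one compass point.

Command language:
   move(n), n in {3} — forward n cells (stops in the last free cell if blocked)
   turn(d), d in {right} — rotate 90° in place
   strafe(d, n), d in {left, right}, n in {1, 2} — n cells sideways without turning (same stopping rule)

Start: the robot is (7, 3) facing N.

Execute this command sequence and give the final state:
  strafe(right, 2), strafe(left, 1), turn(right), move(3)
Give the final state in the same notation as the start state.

from: (7, 3) facing N
[1] after strafe(right, 2): (8, 3) facing N
[2] after strafe(left, 1): (7, 3) facing N
[3] after turn(right): (7, 3) facing E
[4] after move(3): (8, 3) facing E

(8, 3) facing E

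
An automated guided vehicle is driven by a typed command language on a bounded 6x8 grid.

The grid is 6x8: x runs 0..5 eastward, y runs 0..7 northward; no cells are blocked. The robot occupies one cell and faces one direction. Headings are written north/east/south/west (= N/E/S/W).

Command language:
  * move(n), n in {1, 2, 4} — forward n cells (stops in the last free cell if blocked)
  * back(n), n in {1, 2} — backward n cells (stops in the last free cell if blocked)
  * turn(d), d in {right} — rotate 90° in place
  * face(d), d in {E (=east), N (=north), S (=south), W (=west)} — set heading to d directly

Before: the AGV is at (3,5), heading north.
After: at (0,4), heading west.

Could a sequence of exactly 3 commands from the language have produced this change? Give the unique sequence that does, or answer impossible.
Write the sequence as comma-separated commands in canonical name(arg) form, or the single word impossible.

back(1), face(W), move(4)

key: move(4) runs into the grid edge before its full distance
initial: at (3,5), heading north
[1] after back(1): at (3,4), heading north
[2] after face(W): at (3,4), heading west
[3] after move(4): at (0,4), heading west
all 1000 alternatives checked — unique.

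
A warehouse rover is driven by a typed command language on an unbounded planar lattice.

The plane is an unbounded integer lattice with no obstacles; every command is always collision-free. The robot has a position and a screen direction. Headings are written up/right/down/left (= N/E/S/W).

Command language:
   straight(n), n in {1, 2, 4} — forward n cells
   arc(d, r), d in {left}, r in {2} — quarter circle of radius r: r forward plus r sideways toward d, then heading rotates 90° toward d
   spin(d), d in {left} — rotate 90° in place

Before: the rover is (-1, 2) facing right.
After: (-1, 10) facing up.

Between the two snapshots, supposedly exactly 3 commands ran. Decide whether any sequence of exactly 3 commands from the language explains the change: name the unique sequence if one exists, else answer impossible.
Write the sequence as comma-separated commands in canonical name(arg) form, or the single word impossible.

spin(left), straight(4), straight(4)

key: cell and facing (now N) both changed — the 3 commands mix motion and turning
t0: (-1, 2) facing right
step 1 (spin(left)): (-1, 2) facing up
step 2 (straight(4)): (-1, 6) facing up
step 3 (straight(4)): (-1, 10) facing up
all 125 alternatives checked — unique.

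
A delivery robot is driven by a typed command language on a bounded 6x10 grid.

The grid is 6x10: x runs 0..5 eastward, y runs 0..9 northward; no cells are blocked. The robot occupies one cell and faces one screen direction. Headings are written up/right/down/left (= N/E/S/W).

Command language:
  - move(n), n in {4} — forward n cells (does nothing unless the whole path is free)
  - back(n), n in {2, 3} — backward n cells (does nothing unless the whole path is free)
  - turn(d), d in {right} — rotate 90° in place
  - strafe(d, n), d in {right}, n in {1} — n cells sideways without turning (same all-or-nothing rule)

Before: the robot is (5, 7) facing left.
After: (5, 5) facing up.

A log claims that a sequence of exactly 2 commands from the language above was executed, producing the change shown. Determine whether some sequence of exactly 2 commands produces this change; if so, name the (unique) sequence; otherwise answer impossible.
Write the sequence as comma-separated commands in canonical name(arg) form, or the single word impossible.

key: position moved to (5,5) AND the heading swung to N — translation plus rotation needed
from: (5, 7) facing left
step 1 (turn(right)): (5, 7) facing up
step 2 (back(2)): (5, 5) facing up
no other 2-command option fits: unique.

turn(right), back(2)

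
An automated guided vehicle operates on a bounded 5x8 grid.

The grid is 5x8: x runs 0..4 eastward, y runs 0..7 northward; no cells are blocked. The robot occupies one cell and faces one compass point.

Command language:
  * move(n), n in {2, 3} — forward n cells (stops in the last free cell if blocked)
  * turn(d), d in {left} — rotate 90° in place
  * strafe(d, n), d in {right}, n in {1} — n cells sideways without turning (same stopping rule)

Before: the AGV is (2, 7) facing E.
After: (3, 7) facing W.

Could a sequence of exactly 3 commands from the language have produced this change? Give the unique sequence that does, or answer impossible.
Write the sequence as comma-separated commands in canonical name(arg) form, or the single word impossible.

key: cell and facing (now W) both changed — the 3 commands mix motion and turning
t0: (2, 7) facing E
t=1 turn(left) ⇒ (2, 7) facing N
t=2 strafe(right, 1) ⇒ (3, 7) facing N
t=3 turn(left) ⇒ (3, 7) facing W
all 64 alternatives checked — unique.

turn(left), strafe(right, 1), turn(left)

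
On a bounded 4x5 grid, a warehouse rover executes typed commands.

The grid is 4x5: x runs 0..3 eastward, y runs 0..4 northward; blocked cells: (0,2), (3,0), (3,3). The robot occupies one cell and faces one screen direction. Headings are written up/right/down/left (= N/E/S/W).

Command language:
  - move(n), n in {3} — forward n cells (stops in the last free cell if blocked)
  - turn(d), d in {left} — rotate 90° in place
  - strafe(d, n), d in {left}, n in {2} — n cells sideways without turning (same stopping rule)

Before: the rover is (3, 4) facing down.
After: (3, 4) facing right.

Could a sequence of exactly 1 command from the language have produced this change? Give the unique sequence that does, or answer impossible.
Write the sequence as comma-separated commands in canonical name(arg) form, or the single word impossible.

turn(left)

key: parked at (3,4) the whole time — nothing moves the robot
initial: (3, 4) facing down
1. turn(left) → (3, 4) facing right
no other 1-command option fits: unique.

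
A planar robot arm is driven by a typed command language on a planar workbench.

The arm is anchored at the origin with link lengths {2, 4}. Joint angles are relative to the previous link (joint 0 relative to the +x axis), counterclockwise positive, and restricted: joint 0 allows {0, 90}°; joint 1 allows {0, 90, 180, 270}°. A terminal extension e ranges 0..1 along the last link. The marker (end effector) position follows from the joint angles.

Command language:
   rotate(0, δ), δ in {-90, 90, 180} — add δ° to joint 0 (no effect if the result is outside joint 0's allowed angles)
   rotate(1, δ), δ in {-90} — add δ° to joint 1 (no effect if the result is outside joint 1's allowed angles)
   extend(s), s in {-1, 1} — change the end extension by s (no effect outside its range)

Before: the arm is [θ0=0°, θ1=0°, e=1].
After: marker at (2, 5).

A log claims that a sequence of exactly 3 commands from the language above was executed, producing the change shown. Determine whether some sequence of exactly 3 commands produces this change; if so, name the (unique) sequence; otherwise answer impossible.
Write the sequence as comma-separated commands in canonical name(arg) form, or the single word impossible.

initial: [θ0=0°, θ1=0°, e=1]
[1] after rotate(1, -90): [θ0=0°, θ1=270°, e=1]
[2] after rotate(1, -90): [θ0=0°, θ1=180°, e=1]
[3] after rotate(1, -90): [θ0=0°, θ1=90°, e=1]
no rival 3-sequence matches.

rotate(1, -90), rotate(1, -90), rotate(1, -90)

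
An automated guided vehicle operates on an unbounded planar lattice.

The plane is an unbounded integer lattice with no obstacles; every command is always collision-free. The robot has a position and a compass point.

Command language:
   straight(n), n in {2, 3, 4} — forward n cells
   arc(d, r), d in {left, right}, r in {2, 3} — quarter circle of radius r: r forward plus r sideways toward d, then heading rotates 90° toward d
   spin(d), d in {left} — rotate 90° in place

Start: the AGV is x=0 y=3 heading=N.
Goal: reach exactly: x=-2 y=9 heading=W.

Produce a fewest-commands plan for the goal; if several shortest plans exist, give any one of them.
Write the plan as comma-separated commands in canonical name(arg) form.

straight(4), arc(left, 2)

initial: x=0 y=3 heading=N
t=1 straight(4) ⇒ x=0 y=7 heading=N
t=2 arc(left, 2) ⇒ x=-2 y=9 heading=W
minimal: 2 command(s), checked below 2.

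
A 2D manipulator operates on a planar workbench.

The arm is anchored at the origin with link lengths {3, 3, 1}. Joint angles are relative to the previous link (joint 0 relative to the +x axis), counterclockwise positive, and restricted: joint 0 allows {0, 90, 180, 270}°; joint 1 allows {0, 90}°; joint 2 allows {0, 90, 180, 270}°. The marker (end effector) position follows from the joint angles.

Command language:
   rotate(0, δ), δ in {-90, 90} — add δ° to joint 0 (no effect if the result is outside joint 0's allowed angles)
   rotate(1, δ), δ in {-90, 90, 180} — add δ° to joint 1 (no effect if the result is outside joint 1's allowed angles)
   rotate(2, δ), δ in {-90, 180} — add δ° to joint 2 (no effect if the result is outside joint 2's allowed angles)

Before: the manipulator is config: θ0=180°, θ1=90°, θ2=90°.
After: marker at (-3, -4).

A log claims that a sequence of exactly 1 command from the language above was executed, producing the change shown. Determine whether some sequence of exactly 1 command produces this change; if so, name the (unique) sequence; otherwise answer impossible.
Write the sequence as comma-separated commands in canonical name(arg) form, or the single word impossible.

begin: config: θ0=180°, θ1=90°, θ2=90°
step 1 (rotate(2, -90)): config: θ0=180°, θ1=90°, θ2=0°
all 7 alternatives checked — unique.

rotate(2, -90)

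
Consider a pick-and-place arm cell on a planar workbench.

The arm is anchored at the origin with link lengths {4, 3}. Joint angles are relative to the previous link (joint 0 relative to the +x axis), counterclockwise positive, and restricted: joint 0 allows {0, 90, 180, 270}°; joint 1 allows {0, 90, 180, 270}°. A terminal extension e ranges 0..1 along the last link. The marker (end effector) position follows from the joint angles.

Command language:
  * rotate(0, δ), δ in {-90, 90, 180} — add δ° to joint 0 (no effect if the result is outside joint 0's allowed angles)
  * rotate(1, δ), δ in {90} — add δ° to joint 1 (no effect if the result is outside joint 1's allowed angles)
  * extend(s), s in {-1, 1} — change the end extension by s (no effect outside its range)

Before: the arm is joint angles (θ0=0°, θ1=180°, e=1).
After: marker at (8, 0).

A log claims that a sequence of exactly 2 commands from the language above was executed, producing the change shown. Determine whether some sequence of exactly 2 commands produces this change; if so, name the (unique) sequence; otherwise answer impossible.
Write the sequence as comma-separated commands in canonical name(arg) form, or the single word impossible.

start: joint angles (θ0=0°, θ1=180°, e=1)
step 1 (rotate(1, 90)): joint angles (θ0=0°, θ1=270°, e=1)
step 2 (rotate(1, 90)): joint angles (θ0=0°, θ1=0°, e=1)
no other 2-command option fits: unique.

rotate(1, 90), rotate(1, 90)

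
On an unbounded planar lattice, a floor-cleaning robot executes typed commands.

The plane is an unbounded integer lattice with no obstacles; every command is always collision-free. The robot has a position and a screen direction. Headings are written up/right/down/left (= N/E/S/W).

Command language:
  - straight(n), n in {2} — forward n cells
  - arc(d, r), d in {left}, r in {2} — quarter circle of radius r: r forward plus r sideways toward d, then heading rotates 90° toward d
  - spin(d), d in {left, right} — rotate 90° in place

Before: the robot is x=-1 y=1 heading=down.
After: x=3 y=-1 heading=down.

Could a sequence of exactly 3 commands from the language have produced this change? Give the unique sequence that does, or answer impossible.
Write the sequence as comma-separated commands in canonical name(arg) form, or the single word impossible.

key: order matters: swapping arc(left, 2) and spin(right) lands elsewhere
start: x=-1 y=1 heading=down
1. arc(left, 2) → x=1 y=-1 heading=right
2. straight(2) → x=3 y=-1 heading=right
3. spin(right) → x=3 y=-1 heading=down
no other 3-command option fits: unique.

arc(left, 2), straight(2), spin(right)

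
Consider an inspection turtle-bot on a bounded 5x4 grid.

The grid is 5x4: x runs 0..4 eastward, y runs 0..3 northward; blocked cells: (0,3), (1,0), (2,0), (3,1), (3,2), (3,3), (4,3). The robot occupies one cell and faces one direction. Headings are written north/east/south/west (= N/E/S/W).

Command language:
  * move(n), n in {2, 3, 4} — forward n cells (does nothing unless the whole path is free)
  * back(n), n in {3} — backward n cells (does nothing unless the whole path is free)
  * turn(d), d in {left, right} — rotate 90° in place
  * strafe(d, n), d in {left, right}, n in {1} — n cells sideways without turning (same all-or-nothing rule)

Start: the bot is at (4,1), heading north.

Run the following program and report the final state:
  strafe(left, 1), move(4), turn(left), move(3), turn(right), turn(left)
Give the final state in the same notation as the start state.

from: at (4,1), heading north
step 1 (strafe(left, 1)): at (4,1), heading north
step 2 (move(4)): at (4,1), heading north
step 3 (turn(left)): at (4,1), heading west
step 4 (move(3)): at (4,1), heading west
step 5 (turn(right)): at (4,1), heading north
step 6 (turn(left)): at (4,1), heading west

at (4,1), heading west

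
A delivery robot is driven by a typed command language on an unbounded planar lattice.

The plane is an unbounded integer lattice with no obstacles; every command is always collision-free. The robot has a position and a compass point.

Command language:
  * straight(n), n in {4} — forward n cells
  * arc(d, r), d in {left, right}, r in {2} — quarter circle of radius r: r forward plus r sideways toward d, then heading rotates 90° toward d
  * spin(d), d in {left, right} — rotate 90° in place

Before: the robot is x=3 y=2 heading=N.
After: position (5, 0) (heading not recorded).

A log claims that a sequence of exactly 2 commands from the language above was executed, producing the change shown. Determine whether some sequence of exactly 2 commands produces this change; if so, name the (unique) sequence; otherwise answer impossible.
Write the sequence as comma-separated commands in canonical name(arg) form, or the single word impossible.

key: running arc(right, 2) before spin(right) would end elsewhere — order is forced
from: x=3 y=2 heading=N
step 1 (spin(right)): x=3 y=2 heading=E
step 2 (arc(right, 2)): x=5 y=0 heading=S
all 25 alternatives checked — unique.

spin(right), arc(right, 2)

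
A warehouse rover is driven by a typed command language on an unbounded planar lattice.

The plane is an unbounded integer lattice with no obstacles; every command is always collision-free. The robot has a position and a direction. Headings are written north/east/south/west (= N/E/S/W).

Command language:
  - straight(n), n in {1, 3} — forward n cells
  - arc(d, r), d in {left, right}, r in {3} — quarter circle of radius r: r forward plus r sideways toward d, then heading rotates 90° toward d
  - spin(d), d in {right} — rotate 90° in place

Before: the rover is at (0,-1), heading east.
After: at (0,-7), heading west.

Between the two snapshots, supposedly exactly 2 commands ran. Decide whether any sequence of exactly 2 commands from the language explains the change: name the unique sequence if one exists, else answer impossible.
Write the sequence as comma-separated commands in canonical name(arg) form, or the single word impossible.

key: position moved to (0,-7) AND the heading swung to W — translation plus rotation needed
from: at (0,-1), heading east
1. arc(right, 3) → at (3,-4), heading south
2. arc(right, 3) → at (0,-7), heading west
all 25 alternatives checked — unique.

arc(right, 3), arc(right, 3)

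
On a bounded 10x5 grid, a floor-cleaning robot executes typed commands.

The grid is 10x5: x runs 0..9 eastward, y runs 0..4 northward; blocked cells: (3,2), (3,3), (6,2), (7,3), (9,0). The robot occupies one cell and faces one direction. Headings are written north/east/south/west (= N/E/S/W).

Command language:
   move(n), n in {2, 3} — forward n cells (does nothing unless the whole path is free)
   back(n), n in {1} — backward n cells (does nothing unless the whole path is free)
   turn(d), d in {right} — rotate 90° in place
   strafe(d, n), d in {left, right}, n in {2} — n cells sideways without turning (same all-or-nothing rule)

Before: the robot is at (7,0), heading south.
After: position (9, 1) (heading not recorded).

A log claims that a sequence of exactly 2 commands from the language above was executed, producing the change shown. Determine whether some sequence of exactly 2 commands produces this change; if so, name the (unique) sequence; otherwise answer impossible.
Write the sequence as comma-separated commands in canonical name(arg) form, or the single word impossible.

key: order matters: swapping back(1) and strafe(left, 2) lands elsewhere
initial: at (7,0), heading south
1. back(1) → at (7,1), heading south
2. strafe(left, 2) → at (9,1), heading south
no other 2-command option fits: unique.

back(1), strafe(left, 2)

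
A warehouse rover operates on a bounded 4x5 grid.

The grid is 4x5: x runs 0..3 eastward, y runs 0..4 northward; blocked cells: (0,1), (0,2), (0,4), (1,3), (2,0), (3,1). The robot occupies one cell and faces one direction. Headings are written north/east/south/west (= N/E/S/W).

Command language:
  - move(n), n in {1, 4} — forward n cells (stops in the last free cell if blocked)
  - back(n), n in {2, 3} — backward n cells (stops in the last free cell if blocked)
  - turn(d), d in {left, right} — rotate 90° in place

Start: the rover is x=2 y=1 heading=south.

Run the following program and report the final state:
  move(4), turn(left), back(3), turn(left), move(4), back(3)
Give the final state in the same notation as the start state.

initial: x=2 y=1 heading=south
t=1 move(4) ⇒ x=2 y=1 heading=south
t=2 turn(left) ⇒ x=2 y=1 heading=east
t=3 back(3) ⇒ x=1 y=1 heading=east
t=4 turn(left) ⇒ x=1 y=1 heading=north
t=5 move(4) ⇒ x=1 y=2 heading=north
t=6 back(3) ⇒ x=1 y=0 heading=north

x=1 y=0 heading=north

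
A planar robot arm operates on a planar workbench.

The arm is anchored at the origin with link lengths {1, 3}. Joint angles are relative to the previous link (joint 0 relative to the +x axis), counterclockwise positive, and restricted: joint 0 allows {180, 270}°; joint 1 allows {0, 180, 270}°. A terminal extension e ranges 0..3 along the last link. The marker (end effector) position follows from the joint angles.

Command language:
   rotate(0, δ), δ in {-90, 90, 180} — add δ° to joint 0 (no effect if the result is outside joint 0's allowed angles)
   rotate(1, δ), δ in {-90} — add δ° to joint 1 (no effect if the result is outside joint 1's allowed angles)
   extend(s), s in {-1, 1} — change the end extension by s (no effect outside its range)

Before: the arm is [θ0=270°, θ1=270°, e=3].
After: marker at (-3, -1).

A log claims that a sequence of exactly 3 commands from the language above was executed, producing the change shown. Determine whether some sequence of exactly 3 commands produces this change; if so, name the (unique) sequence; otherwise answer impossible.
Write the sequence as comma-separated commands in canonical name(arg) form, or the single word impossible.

t0: [θ0=270°, θ1=270°, e=3]
1. extend(-1) → [θ0=270°, θ1=270°, e=2]
2. extend(-1) → [θ0=270°, θ1=270°, e=1]
3. extend(-1) → [θ0=270°, θ1=270°, e=0]
no other 3-command option fits: unique.

extend(-1), extend(-1), extend(-1)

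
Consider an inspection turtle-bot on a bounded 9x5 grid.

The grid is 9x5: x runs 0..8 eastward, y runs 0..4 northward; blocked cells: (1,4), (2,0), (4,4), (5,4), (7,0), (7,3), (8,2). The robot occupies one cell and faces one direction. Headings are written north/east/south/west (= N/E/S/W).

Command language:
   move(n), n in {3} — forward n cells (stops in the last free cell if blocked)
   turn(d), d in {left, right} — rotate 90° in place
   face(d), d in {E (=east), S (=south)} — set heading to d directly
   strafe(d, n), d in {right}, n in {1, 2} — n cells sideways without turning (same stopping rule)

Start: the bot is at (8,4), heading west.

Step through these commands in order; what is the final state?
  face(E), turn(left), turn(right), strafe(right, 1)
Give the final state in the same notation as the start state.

at (8,3), heading east

begin: at (8,4), heading west
[1] after face(E): at (8,4), heading east
[2] after turn(left): at (8,4), heading north
[3] after turn(right): at (8,4), heading east
[4] after strafe(right, 1): at (8,3), heading east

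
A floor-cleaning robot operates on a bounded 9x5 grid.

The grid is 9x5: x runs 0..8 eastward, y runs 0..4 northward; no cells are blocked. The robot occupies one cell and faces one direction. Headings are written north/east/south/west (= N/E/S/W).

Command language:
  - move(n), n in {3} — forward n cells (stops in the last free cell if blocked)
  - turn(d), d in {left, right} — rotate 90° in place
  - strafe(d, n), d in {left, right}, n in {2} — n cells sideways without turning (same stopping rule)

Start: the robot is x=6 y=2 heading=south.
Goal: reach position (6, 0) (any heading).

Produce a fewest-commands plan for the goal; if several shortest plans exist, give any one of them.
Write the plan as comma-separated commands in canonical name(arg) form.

initial: x=6 y=2 heading=south
step 1 (move(3)): x=6 y=0 heading=south
nothing shorter than 1 reaches the goal.

move(3)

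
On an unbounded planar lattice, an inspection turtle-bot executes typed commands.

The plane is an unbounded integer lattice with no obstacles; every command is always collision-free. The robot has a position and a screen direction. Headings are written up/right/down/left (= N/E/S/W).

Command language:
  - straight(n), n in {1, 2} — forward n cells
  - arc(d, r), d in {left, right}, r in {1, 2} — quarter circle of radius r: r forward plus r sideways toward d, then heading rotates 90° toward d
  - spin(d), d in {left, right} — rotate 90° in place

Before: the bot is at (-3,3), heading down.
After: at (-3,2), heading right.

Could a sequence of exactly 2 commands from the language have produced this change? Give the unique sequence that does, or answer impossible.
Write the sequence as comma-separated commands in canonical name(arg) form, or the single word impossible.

straight(1), spin(left)

key: cell and facing (now E) both changed — the 2 commands mix motion and turning
begin: at (-3,3), heading down
1. straight(1) → at (-3,2), heading down
2. spin(left) → at (-3,2), heading right
uniquely the one of 64 2-step routes that fits.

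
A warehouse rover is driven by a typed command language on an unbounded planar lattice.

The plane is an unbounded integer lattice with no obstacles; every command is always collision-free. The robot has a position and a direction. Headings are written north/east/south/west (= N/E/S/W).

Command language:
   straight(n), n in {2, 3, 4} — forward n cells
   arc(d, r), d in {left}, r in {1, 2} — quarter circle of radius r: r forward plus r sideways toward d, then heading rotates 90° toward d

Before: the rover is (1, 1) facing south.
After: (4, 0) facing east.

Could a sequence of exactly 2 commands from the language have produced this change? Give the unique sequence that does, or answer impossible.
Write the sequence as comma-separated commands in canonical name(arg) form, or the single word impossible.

arc(left, 1), straight(2)

key: order matters: swapping arc(left, 1) and straight(2) lands elsewhere
start: (1, 1) facing south
t=1 arc(left, 1) ⇒ (2, 0) facing east
t=2 straight(2) ⇒ (4, 0) facing east
no rival 2-sequence matches.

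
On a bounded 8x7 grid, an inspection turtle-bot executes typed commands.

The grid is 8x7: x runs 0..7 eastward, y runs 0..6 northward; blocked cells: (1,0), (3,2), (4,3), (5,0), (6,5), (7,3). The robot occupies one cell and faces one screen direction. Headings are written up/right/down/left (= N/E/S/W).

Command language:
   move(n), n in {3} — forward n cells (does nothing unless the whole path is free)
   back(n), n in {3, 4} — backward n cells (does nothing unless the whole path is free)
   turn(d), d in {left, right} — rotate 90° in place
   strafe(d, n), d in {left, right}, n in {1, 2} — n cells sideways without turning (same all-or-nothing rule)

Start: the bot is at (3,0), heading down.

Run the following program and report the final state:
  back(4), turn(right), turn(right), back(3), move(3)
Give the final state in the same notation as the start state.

from: at (3,0), heading down
[1] after back(4): at (3,0), heading down
[2] after turn(right): at (3,0), heading left
[3] after turn(right): at (3,0), heading up
[4] after back(3): at (3,0), heading up
[5] after move(3): at (3,0), heading up

at (3,0), heading up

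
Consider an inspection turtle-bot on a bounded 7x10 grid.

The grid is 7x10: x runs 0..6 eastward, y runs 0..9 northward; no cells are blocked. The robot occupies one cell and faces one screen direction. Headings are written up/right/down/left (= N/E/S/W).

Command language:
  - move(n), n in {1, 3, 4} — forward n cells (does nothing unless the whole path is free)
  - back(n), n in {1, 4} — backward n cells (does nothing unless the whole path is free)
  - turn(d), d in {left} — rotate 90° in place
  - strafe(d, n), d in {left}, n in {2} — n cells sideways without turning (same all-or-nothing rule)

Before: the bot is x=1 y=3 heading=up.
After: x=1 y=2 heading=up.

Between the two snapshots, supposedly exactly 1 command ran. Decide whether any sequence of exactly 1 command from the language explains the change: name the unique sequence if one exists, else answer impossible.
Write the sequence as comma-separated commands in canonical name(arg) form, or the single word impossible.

back(1)

key: still facing N — the one step turns nothing
t0: x=1 y=3 heading=up
1. back(1) → x=1 y=2 heading=up
all 7 alternatives checked — unique.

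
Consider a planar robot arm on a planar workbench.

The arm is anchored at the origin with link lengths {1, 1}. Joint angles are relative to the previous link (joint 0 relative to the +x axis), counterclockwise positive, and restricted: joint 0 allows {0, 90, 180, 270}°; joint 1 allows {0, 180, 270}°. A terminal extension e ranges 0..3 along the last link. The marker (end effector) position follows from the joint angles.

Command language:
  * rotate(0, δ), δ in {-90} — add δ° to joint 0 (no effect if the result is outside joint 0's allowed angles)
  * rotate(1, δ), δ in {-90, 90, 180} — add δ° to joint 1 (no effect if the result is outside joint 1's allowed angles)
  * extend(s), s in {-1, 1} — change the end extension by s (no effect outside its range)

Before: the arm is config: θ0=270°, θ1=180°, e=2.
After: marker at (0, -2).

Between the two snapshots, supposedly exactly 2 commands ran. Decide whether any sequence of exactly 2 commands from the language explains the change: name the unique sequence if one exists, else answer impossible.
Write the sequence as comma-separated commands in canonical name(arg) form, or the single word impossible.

initial: config: θ0=270°, θ1=180°, e=2
t=1 rotate(0, -90) ⇒ config: θ0=180°, θ1=180°, e=2
t=2 rotate(0, -90) ⇒ config: θ0=90°, θ1=180°, e=2
no other 2-command option fits: unique.

rotate(0, -90), rotate(0, -90)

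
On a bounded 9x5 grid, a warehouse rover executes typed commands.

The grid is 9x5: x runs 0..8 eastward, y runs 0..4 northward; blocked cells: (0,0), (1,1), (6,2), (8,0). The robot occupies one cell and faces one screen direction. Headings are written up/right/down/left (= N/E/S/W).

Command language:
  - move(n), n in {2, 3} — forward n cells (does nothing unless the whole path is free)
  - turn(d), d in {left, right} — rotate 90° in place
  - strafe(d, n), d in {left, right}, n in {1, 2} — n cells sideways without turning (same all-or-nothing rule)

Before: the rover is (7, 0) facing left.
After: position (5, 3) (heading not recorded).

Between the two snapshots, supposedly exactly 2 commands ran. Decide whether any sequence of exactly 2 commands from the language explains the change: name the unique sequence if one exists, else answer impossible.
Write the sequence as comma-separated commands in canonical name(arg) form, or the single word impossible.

impossible

all 64 sequences checked — none match.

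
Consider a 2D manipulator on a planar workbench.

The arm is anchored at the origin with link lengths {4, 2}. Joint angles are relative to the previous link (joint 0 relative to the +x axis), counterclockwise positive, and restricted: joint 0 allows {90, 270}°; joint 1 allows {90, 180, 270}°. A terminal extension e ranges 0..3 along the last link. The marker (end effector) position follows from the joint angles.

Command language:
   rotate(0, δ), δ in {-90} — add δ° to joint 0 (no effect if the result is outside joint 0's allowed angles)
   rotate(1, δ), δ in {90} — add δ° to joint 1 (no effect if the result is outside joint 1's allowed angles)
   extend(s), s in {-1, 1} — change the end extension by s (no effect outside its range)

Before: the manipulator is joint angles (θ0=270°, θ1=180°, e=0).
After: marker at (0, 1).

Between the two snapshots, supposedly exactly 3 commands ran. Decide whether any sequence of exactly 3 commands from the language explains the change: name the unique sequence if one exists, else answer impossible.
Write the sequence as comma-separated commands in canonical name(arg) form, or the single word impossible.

extend(1), extend(1), extend(1)

start: joint angles (θ0=270°, θ1=180°, e=0)
1. extend(1) → joint angles (θ0=270°, θ1=180°, e=1)
2. extend(1) → joint angles (θ0=270°, θ1=180°, e=2)
3. extend(1) → joint angles (θ0=270°, θ1=180°, e=3)
all 64 alternatives checked — unique.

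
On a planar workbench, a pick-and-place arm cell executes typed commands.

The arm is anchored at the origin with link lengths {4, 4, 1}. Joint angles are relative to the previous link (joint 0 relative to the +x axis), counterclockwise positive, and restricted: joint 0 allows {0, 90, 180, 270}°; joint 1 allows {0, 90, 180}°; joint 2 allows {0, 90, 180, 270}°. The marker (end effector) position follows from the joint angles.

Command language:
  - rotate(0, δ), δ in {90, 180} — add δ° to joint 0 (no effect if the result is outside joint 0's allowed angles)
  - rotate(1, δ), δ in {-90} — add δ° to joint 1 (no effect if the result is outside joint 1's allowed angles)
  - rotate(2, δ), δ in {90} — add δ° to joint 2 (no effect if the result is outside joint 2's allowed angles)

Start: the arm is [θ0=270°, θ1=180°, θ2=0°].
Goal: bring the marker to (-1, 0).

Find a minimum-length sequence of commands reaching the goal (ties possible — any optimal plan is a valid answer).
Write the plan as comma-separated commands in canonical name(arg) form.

rotate(2, 90)

begin: [θ0=270°, θ1=180°, θ2=0°]
1. rotate(2, 90) → [θ0=270°, θ1=180°, θ2=90°]
shorter routes all fall short; 1 is best.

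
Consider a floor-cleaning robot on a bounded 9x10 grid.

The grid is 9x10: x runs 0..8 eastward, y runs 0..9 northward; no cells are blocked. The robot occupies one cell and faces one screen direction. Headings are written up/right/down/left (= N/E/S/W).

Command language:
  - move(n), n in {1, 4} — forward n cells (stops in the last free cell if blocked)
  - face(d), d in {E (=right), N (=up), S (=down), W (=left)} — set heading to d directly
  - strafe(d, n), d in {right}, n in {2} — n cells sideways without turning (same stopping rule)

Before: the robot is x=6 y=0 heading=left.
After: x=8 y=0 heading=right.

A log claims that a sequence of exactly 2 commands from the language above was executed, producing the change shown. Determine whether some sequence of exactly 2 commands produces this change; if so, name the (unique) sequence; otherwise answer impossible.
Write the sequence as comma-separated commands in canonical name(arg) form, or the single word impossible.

face(E), move(4)

key: cell and facing (now E) both changed — the 2 commands mix motion and turning
start: x=6 y=0 heading=left
step 1 (face(E)): x=6 y=0 heading=right
step 2 (move(4)): x=8 y=0 heading=right
all 49 alternatives checked — unique.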